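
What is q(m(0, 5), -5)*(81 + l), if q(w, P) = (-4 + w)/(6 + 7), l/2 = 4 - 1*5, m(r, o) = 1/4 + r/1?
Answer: -1185/52 ≈ -22.788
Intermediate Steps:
m(r, o) = ¼ + r (m(r, o) = 1*(¼) + r*1 = ¼ + r)
l = -2 (l = 2*(4 - 1*5) = 2*(4 - 5) = 2*(-1) = -2)
q(w, P) = -4/13 + w/13 (q(w, P) = (-4 + w)/13 = (-4 + w)*(1/13) = -4/13 + w/13)
q(m(0, 5), -5)*(81 + l) = (-4/13 + (¼ + 0)/13)*(81 - 2) = (-4/13 + (1/13)*(¼))*79 = (-4/13 + 1/52)*79 = -15/52*79 = -1185/52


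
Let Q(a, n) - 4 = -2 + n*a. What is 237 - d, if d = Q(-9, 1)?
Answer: 244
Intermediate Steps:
Q(a, n) = 2 + a*n (Q(a, n) = 4 + (-2 + n*a) = 4 + (-2 + a*n) = 2 + a*n)
d = -7 (d = 2 - 9*1 = 2 - 9 = -7)
237 - d = 237 - 1*(-7) = 237 + 7 = 244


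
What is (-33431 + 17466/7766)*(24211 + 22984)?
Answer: -6126092228800/3883 ≈ -1.5777e+9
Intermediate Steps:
(-33431 + 17466/7766)*(24211 + 22984) = (-33431 + 17466*(1/7766))*47195 = (-33431 + 8733/3883)*47195 = -129803840/3883*47195 = -6126092228800/3883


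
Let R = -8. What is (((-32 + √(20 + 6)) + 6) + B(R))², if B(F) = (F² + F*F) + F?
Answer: (94 + √26)² ≈ 9820.6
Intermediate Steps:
B(F) = F + 2*F² (B(F) = (F² + F²) + F = 2*F² + F = F + 2*F²)
(((-32 + √(20 + 6)) + 6) + B(R))² = (((-32 + √(20 + 6)) + 6) - 8*(1 + 2*(-8)))² = (((-32 + √26) + 6) - 8*(1 - 16))² = ((-26 + √26) - 8*(-15))² = ((-26 + √26) + 120)² = (94 + √26)²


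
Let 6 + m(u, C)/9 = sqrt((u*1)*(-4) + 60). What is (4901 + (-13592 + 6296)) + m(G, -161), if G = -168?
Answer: -2449 + 18*sqrt(183) ≈ -2205.5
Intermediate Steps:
m(u, C) = -54 + 9*sqrt(60 - 4*u) (m(u, C) = -54 + 9*sqrt((u*1)*(-4) + 60) = -54 + 9*sqrt(u*(-4) + 60) = -54 + 9*sqrt(-4*u + 60) = -54 + 9*sqrt(60 - 4*u))
(4901 + (-13592 + 6296)) + m(G, -161) = (4901 + (-13592 + 6296)) + (-54 + 18*sqrt(15 - 1*(-168))) = (4901 - 7296) + (-54 + 18*sqrt(15 + 168)) = -2395 + (-54 + 18*sqrt(183)) = -2449 + 18*sqrt(183)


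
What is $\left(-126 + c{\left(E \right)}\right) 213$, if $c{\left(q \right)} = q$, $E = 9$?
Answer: $-24921$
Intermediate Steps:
$\left(-126 + c{\left(E \right)}\right) 213 = \left(-126 + 9\right) 213 = \left(-117\right) 213 = -24921$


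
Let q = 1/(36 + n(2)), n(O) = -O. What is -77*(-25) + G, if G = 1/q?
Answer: 1959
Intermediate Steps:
q = 1/34 (q = 1/(36 - 1*2) = 1/(36 - 2) = 1/34 ≈ 0.029412)
G = 34 (G = 1/(1/34) = 34)
-77*(-25) + G = -77*(-25) + 34 = 1925 + 34 = 1959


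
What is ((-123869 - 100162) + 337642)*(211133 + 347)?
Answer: 24026454280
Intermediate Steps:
((-123869 - 100162) + 337642)*(211133 + 347) = (-224031 + 337642)*211480 = 113611*211480 = 24026454280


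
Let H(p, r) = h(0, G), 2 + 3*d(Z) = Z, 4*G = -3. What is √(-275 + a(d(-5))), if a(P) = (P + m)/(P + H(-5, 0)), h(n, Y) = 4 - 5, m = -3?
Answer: I*√6835/5 ≈ 16.535*I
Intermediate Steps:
G = -¾ (G = (¼)*(-3) = -¾ ≈ -0.75000)
d(Z) = -⅔ + Z/3
h(n, Y) = -1
H(p, r) = -1
a(P) = (-3 + P)/(-1 + P) (a(P) = (P - 3)/(P - 1) = (-3 + P)/(-1 + P))
√(-275 + a(d(-5))) = √(-275 + (-3 + (-⅔ + (⅓)*(-5)))/(-1 + (-⅔ + (⅓)*(-5)))) = √(-275 + (-3 + (-⅔ - 5/3))/(-1 + (-⅔ - 5/3))) = √(-275 + (-3 - 7/3)/(-1 - 7/3)) = √(-275 - 16/3/(-10/3)) = √(-275 - 3/10*(-16/3)) = √(-275 + 8/5) = √(-1367/5) = I*√6835/5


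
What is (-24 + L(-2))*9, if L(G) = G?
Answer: -234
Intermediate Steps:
(-24 + L(-2))*9 = (-24 - 2)*9 = -26*9 = -234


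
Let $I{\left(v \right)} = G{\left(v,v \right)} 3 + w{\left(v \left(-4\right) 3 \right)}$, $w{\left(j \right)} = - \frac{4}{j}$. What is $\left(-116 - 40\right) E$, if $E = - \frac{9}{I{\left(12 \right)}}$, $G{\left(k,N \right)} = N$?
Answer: $\frac{50544}{1297} \approx 38.97$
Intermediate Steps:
$I{\left(v \right)} = 3 v + \frac{1}{3 v}$ ($I{\left(v \right)} = v 3 - \frac{4}{v \left(-4\right) 3} = 3 v - \frac{4}{- 4 v 3} = 3 v - \frac{4}{\left(-12\right) v} = 3 v - 4 \left(- \frac{1}{12 v}\right) = 3 v + \frac{1}{3 v}$)
$E = - \frac{324}{1297}$ ($E = - \frac{9}{3 \cdot 12 + \frac{1}{3 \cdot 12}} = - \frac{9}{36 + \frac{1}{3} \cdot \frac{1}{12}} = - \frac{9}{36 + \frac{1}{36}} = - \frac{9}{\frac{1297}{36}} = \left(-9\right) \frac{36}{1297} = - \frac{324}{1297} \approx -0.24981$)
$\left(-116 - 40\right) E = \left(-116 - 40\right) \left(- \frac{324}{1297}\right) = \left(-156\right) \left(- \frac{324}{1297}\right) = \frac{50544}{1297}$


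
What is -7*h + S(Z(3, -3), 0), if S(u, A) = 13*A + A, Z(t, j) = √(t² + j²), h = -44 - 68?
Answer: 784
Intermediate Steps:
h = -112
Z(t, j) = √(j² + t²)
S(u, A) = 14*A
-7*h + S(Z(3, -3), 0) = -7*(-112) + 14*0 = 784 + 0 = 784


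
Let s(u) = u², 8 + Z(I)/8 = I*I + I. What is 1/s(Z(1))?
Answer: 1/2304 ≈ 0.00043403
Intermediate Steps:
Z(I) = -64 + 8*I + 8*I² (Z(I) = -64 + 8*(I*I + I) = -64 + 8*(I² + I) = -64 + 8*(I + I²) = -64 + (8*I + 8*I²) = -64 + 8*I + 8*I²)
1/s(Z(1)) = 1/((-64 + 8*1 + 8*1²)²) = 1/((-64 + 8 + 8*1)²) = 1/((-64 + 8 + 8)²) = 1/((-48)²) = 1/2304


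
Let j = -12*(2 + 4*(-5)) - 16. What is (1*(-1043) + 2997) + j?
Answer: 2154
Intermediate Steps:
j = 200 (j = -12*(2 - 20) - 16 = -12*(-18) - 16 = 216 - 16 = 200)
(1*(-1043) + 2997) + j = (1*(-1043) + 2997) + 200 = (-1043 + 2997) + 200 = 1954 + 200 = 2154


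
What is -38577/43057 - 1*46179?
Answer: -284052540/6151 ≈ -46180.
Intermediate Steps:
-38577/43057 - 1*46179 = -38577*1/43057 - 46179 = -5511/6151 - 46179 = -284052540/6151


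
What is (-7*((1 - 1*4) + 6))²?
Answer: 441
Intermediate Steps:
(-7*((1 - 1*4) + 6))² = (-7*((1 - 4) + 6))² = (-7*(-3 + 6))² = (-7*3)² = (-21)² = 441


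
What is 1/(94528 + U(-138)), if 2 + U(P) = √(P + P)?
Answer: 47263/4467582476 - I*√69/4467582476 ≈ 1.0579e-5 - 1.8593e-9*I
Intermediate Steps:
U(P) = -2 + √2*√P (U(P) = -2 + √(P + P) = -2 + √(2*P) = -2 + √2*√P)
1/(94528 + U(-138)) = 1/(94528 + (-2 + √2*√(-138))) = 1/(94528 + (-2 + √2*(I*√138))) = 1/(94528 + (-2 + 2*I*√69)) = 1/(94526 + 2*I*√69)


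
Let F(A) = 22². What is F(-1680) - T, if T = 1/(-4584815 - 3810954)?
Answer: 4063552197/8395769 ≈ 484.00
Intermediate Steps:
F(A) = 484
T = -1/8395769 (T = 1/(-8395769) = -1/8395769 ≈ -1.1911e-7)
F(-1680) - T = 484 - 1*(-1/8395769) = 484 + 1/8395769 = 4063552197/8395769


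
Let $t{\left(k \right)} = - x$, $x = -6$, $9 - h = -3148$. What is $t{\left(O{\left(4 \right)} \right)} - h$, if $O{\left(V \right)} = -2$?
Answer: $-3151$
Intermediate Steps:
$h = 3157$ ($h = 9 - -3148 = 9 + 3148 = 3157$)
$t{\left(k \right)} = 6$ ($t{\left(k \right)} = \left(-1\right) \left(-6\right) = 6$)
$t{\left(O{\left(4 \right)} \right)} - h = 6 - 3157 = -3151$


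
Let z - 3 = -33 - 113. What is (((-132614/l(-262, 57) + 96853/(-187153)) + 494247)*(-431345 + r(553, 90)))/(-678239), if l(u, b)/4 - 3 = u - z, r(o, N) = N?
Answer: 9260055161260511685/29448795547544 ≈ 3.1445e+5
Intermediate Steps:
z = -143 (z = 3 + (-33 - 113) = 3 - 146 = -143)
l(u, b) = 584 + 4*u (l(u, b) = 12 + 4*(u - 1*(-143)) = 12 + 4*(u + 143) = 12 + 4*(143 + u) = 12 + (572 + 4*u) = 584 + 4*u)
(((-132614/l(-262, 57) + 96853/(-187153)) + 494247)*(-431345 + r(553, 90)))/(-678239) = (((-132614/(584 + 4*(-262)) + 96853/(-187153)) + 494247)*(-431345 + 90))/(-678239) = (((-132614/(584 - 1048) + 96853*(-1/187153)) + 494247)*(-431255))*(-1/678239) = (((-132614/(-464) - 96853/187153) + 494247)*(-431255))*(-1/678239) = (((-132614*(-1/464) - 96853/187153) + 494247)*(-431255))*(-1/678239) = (((66307/232 - 96853/187153) + 494247)*(-431255))*(-1/678239) = ((12387084075/43419496 + 494247)*(-431255))*(-1/678239) = ((21472342723587/43419496)*(-431255))*(-1/678239) = -9260055161260511685/43419496*(-1/678239) = 9260055161260511685/29448795547544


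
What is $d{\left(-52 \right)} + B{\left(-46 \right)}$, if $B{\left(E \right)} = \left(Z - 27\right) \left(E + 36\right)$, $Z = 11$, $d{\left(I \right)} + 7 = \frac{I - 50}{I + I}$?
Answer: $\frac{8007}{52} \approx 153.98$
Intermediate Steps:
$d{\left(I \right)} = -7 + \frac{-50 + I}{2 I}$ ($d{\left(I \right)} = -7 + \frac{I - 50}{I + I} = -7 + \frac{-50 + I}{2 I}$)
$B{\left(E \right)} = -576 - 16 E$ ($B{\left(E \right)} = \left(11 - 27\right) \left(E + 36\right) = - 16 \left(36 + E\right) = -576 - 16 E$)
$d{\left(-52 \right)} + B{\left(-46 \right)} = \left(- \frac{13}{2} - \frac{25}{-52}\right) - -160 = \left(- \frac{13}{2} - - \frac{25}{52}\right) + \left(-576 + 736\right) = \left(- \frac{13}{2} + \frac{25}{52}\right) + 160 = - \frac{313}{52} + 160 = \frac{8007}{52}$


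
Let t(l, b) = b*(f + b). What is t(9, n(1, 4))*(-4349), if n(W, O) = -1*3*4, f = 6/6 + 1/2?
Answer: -547974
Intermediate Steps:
f = 3/2 (f = 6*(1/6) + 1*(1/2) = 1 + 1/2 = 3/2 ≈ 1.5000)
n(W, O) = -12 (n(W, O) = -3*4 = -12)
t(l, b) = b*(3/2 + b)
t(9, n(1, 4))*(-4349) = ((1/2)*(-12)*(3 + 2*(-12)))*(-4349) = ((1/2)*(-12)*(3 - 24))*(-4349) = ((1/2)*(-12)*(-21))*(-4349) = 126*(-4349) = -547974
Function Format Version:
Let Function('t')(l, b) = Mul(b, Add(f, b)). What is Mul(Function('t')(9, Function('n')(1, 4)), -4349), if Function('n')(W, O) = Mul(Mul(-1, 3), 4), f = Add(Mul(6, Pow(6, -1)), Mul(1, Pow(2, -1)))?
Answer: -547974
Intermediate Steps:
f = Rational(3, 2) (f = Add(Mul(6, Rational(1, 6)), Mul(1, Rational(1, 2))) = Add(1, Rational(1, 2)) = Rational(3, 2) ≈ 1.5000)
Function('n')(W, O) = -12 (Function('n')(W, O) = Mul(-3, 4) = -12)
Function('t')(l, b) = Mul(b, Add(Rational(3, 2), b))
Mul(Function('t')(9, Function('n')(1, 4)), -4349) = Mul(Mul(Rational(1, 2), -12, Add(3, Mul(2, -12))), -4349) = Mul(Mul(Rational(1, 2), -12, Add(3, -24)), -4349) = Mul(Mul(Rational(1, 2), -12, -21), -4349) = Mul(126, -4349) = -547974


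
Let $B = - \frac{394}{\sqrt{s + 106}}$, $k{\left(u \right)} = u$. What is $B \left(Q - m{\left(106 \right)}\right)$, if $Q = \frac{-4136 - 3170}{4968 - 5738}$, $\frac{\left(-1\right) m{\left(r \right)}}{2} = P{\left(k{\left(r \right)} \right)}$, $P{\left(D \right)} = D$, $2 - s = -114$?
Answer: $- \frac{16798781 \sqrt{222}}{42735} \approx -5856.9$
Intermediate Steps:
$s = 116$ ($s = 2 - -114 = 2 + 114 = 116$)
$m{\left(r \right)} = - 2 r$
$Q = \frac{3653}{385}$ ($Q = - \frac{7306}{-770} = \left(-7306\right) \left(- \frac{1}{770}\right) = \frac{3653}{385} \approx 9.4883$)
$B = - \frac{197 \sqrt{222}}{111}$ ($B = - \frac{394}{\sqrt{116 + 106}} = - \frac{394}{\sqrt{222}} = - 394 \frac{\sqrt{222}}{222} = - \frac{197 \sqrt{222}}{111} \approx -26.444$)
$B \left(Q - m{\left(106 \right)}\right) = - \frac{197 \sqrt{222}}{111} \left(\frac{3653}{385} - \left(-2\right) 106\right) = - \frac{197 \sqrt{222}}{111} \left(\frac{3653}{385} - -212\right) = - \frac{197 \sqrt{222}}{111} \left(\frac{3653}{385} + 212\right) = - \frac{197 \sqrt{222}}{111} \cdot \frac{85273}{385} = - \frac{16798781 \sqrt{222}}{42735}$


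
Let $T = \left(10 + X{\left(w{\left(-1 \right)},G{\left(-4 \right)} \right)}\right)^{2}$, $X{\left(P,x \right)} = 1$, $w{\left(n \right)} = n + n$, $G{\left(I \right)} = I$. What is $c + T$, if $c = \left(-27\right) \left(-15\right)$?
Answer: $526$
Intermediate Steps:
$w{\left(n \right)} = 2 n$
$T = 121$ ($T = \left(10 + 1\right)^{2} = 11^{2} = 121$)
$c = 405$
$c + T = 405 + 121 = 526$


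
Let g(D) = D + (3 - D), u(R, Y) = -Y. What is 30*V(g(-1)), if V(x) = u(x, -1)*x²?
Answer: 270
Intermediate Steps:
g(D) = 3
V(x) = x² (V(x) = (-1*(-1))*x² = 1*x² = x²)
30*V(g(-1)) = 30*3² = 30*9 = 270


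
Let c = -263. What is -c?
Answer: 263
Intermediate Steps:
-c = -1*(-263) = 263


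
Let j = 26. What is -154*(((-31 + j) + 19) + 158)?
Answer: -26488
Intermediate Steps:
-154*(((-31 + j) + 19) + 158) = -154*(((-31 + 26) + 19) + 158) = -154*((-5 + 19) + 158) = -154*(14 + 158) = -154*172 = -26488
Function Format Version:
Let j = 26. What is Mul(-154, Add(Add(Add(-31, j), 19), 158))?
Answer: -26488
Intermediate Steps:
Mul(-154, Add(Add(Add(-31, j), 19), 158)) = Mul(-154, Add(Add(Add(-31, 26), 19), 158)) = Mul(-154, Add(Add(-5, 19), 158)) = Mul(-154, Add(14, 158)) = Mul(-154, 172) = -26488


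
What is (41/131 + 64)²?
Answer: 70980625/17161 ≈ 4136.2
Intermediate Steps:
(41/131 + 64)² = (8425/131)² = 70980625/17161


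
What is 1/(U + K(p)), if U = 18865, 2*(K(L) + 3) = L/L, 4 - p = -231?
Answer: 2/37725 ≈ 5.3015e-5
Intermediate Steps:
p = 235 (p = 4 - 1*(-231) = 4 + 231 = 235)
K(L) = -5/2 (K(L) = -3 + (L/L)/2 = -3 + (½)*1 = -3 + ½ = -5/2)
1/(U + K(p)) = 1/(18865 - 5/2) = 1/(37725/2) = 2/37725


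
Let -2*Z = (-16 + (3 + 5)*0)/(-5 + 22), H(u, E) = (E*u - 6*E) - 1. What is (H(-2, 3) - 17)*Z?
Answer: -336/17 ≈ -19.765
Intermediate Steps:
H(u, E) = -1 - 6*E + E*u (H(u, E) = (-6*E + E*u) - 1 = -1 - 6*E + E*u)
Z = 8/17 (Z = -(-16 + (3 + 5)*0)/(2*(-5 + 22)) = -(-16 + 8*0)/(2*17) = -(-16 + 0)/(2*17) = -(-8)/17 = -½*(-16/17) = 8/17 ≈ 0.47059)
(H(-2, 3) - 17)*Z = ((-1 - 6*3 + 3*(-2)) - 17)*(8/17) = ((-1 - 18 - 6) - 17)*(8/17) = (-25 - 17)*(8/17) = -42*8/17 = -336/17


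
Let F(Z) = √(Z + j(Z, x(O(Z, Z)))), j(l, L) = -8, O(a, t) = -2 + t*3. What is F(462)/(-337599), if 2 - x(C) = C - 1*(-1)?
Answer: -√454/337599 ≈ -6.3114e-5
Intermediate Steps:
O(a, t) = -2 + 3*t
x(C) = 1 - C (x(C) = 2 - (C - 1*(-1)) = 2 - (C + 1) = 2 - (1 + C) = 2 + (-1 - C) = 1 - C)
F(Z) = √(-8 + Z) (F(Z) = √(Z - 8) = √(-8 + Z))
F(462)/(-337599) = √(-8 + 462)/(-337599) = √454*(-1/337599) = -√454/337599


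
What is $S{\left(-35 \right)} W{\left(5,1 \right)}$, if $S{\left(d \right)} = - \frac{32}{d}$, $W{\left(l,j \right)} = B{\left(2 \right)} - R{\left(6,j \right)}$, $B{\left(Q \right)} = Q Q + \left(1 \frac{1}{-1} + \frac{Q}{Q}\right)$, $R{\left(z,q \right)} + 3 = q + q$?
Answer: $\frac{32}{7} \approx 4.5714$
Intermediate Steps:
$R{\left(z,q \right)} = -3 + 2 q$ ($R{\left(z,q \right)} = -3 + \left(q + q\right) = -3 + 2 q$)
$B{\left(Q \right)} = Q^{2}$ ($B{\left(Q \right)} = Q^{2} + \left(1 \left(-1\right) + 1\right) = Q^{2} + \left(-1 + 1\right) = Q^{2} + 0 = Q^{2}$)
$W{\left(l,j \right)} = 7 - 2 j$ ($W{\left(l,j \right)} = 2^{2} - \left(-3 + 2 j\right) = 4 - \left(-3 + 2 j\right) = 7 - 2 j$)
$S{\left(-35 \right)} W{\left(5,1 \right)} = - \frac{32}{-35} \left(7 - 2\right) = \left(-32\right) \left(- \frac{1}{35}\right) \left(7 - 2\right) = \frac{32}{35} \cdot 5 = \frac{32}{7}$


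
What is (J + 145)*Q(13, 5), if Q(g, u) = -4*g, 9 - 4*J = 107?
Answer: -6266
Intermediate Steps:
J = -49/2 (J = 9/4 - 1/4*107 = 9/4 - 107/4 = -49/2 ≈ -24.500)
(J + 145)*Q(13, 5) = (-49/2 + 145)*(-4*13) = (241/2)*(-52) = -6266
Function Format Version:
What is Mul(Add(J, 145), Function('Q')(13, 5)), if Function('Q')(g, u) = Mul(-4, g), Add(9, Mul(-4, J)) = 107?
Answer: -6266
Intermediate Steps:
J = Rational(-49, 2) (J = Add(Rational(9, 4), Mul(Rational(-1, 4), 107)) = Add(Rational(9, 4), Rational(-107, 4)) = Rational(-49, 2) ≈ -24.500)
Mul(Add(J, 145), Function('Q')(13, 5)) = Mul(Add(Rational(-49, 2), 145), Mul(-4, 13)) = Mul(Rational(241, 2), -52) = -6266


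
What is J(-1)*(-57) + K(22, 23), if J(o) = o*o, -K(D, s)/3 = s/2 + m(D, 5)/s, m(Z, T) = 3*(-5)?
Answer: -4119/46 ≈ -89.543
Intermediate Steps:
m(Z, T) = -15
K(D, s) = 45/s - 3*s/2 (K(D, s) = -3*(s/2 - 15/s) = 45/s - 3*s/2)
J(o) = o**2
J(-1)*(-57) + K(22, 23) = (-1)**2*(-57) + (45/23 - 3/2*23) = 1*(-57) + (45*(1/23) - 69/2) = -57 + (45/23 - 69/2) = -57 - 1497/46 = -4119/46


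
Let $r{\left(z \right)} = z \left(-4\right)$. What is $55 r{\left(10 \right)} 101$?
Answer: $-222200$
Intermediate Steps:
$r{\left(z \right)} = - 4 z$
$55 r{\left(10 \right)} 101 = 55 \left(\left(-4\right) 10\right) 101 = 55 \left(-40\right) 101 = \left(-2200\right) 101 = -222200$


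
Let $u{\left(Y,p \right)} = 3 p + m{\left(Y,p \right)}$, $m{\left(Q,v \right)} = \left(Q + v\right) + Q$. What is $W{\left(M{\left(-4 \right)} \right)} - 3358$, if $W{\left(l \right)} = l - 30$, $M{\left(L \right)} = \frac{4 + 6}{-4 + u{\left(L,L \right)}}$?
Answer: $- \frac{47437}{14} \approx -3388.4$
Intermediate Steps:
$m{\left(Q,v \right)} = v + 2 Q$
$u{\left(Y,p \right)} = 2 Y + 4 p$ ($u{\left(Y,p \right)} = 3 p + \left(p + 2 Y\right) = 2 Y + 4 p$)
$M{\left(L \right)} = \frac{10}{-4 + 6 L}$ ($M{\left(L \right)} = \frac{4 + 6}{-4 + \left(2 L + 4 L\right)} = \frac{10}{-4 + 6 L}$)
$W{\left(l \right)} = -30 + l$
$W{\left(M{\left(-4 \right)} \right)} - 3358 = \left(-30 + \frac{5}{-2 + 3 \left(-4\right)}\right) - 3358 = \left(-30 + \frac{5}{-2 - 12}\right) - 3358 = \left(-30 + \frac{5}{-14}\right) - 3358 = \left(-30 + 5 \left(- \frac{1}{14}\right)\right) - 3358 = \left(-30 - \frac{5}{14}\right) - 3358 = - \frac{425}{14} - 3358 = - \frac{47437}{14}$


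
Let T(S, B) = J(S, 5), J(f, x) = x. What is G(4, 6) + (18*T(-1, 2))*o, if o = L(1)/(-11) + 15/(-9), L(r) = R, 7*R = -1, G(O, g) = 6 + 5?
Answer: -10613/77 ≈ -137.83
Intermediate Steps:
G(O, g) = 11
R = -⅐ (R = (⅐)*(-1) = -⅐ ≈ -0.14286)
L(r) = -⅐
T(S, B) = 5
o = -382/231 (o = -⅐/(-11) + 15/(-9) = -⅐*(-1/11) + 15*(-⅑) = 1/77 - 5/3 = -382/231 ≈ -1.6537)
G(4, 6) + (18*T(-1, 2))*o = 11 + (18*5)*(-382/231) = 11 + 90*(-382/231) = 11 - 11460/77 = -10613/77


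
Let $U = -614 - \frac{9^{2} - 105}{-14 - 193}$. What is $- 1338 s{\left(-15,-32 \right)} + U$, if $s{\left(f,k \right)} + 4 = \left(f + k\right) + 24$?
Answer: $\frac{2450320}{69} \approx 35512.0$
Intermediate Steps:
$s{\left(f,k \right)} = 20 + f + k$ ($s{\left(f,k \right)} = -4 + \left(\left(f + k\right) + 24\right) = -4 + \left(24 + f + k\right) = 20 + f + k$)
$U = - \frac{42374}{69}$ ($U = -614 - \frac{81 - 105}{-207} = -614 - \left(-24\right) \left(- \frac{1}{207}\right) = -614 - \frac{8}{69} = - \frac{42374}{69} \approx -614.12$)
$- 1338 s{\left(-15,-32 \right)} + U = - 1338 \left(20 - 15 - 32\right) - \frac{42374}{69} = \left(-1338\right) \left(-27\right) - \frac{42374}{69} = 36126 - \frac{42374}{69} = \frac{2450320}{69}$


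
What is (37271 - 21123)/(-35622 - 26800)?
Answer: -8074/31211 ≈ -0.25869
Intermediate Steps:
(37271 - 21123)/(-35622 - 26800) = 16148/(-62422) = 16148*(-1/62422) = -8074/31211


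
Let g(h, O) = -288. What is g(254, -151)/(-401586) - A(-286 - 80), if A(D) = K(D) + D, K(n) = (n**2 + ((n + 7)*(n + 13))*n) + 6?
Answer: 3095457416514/66931 ≈ 4.6249e+7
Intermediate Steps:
K(n) = 6 + n**2 + n*(7 + n)*(13 + n) (K(n) = (n**2 + ((7 + n)*(13 + n))*n) + 6 = (n**2 + n*(7 + n)*(13 + n)) + 6 = 6 + n**2 + n*(7 + n)*(13 + n))
A(D) = 6 + D**3 + 21*D**2 + 92*D (A(D) = (6 + D**3 + 21*D**2 + 91*D) + D = 6 + D**3 + 21*D**2 + 92*D)
g(254, -151)/(-401586) - A(-286 - 80) = -288/(-401586) - (6 + (-286 - 80)**3 + 21*(-286 - 80)**2 + 92*(-286 - 80)) = -288*(-1/401586) - (6 + (-366)**3 + 21*(-366)**2 + 92*(-366)) = 48/66931 - (6 - 49027896 + 21*133956 - 33672) = 48/66931 - (6 - 49027896 + 2813076 - 33672) = 48/66931 - 1*(-46248486) = 48/66931 + 46248486 = 3095457416514/66931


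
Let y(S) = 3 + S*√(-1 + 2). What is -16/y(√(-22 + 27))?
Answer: -12 + 4*√5 ≈ -3.0557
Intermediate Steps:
y(S) = 3 + S (y(S) = 3 + S*√1 = 3 + S*1 = 3 + S)
-16/y(√(-22 + 27)) = -16/(3 + √(-22 + 27)) = -16/(3 + √5)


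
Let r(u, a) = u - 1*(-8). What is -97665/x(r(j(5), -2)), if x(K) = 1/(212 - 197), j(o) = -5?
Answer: -1464975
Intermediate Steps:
r(u, a) = 8 + u (r(u, a) = u + 8 = 8 + u)
x(K) = 1/15
-97665/x(r(j(5), -2)) = -97665/1/15 = -97665*15 = -1464975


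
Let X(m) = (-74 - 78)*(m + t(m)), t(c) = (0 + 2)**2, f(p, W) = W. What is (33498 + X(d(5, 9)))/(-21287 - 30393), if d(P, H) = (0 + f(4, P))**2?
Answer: -2909/5168 ≈ -0.56289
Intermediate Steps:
t(c) = 4 (t(c) = 2**2 = 4)
d(P, H) = P**2 (d(P, H) = (0 + P)**2 = P**2)
X(m) = -608 - 152*m (X(m) = (-74 - 78)*(m + 4) = -152*(4 + m) = -608 - 152*m)
(33498 + X(d(5, 9)))/(-21287 - 30393) = (33498 + (-608 - 152*5**2))/(-21287 - 30393) = (33498 + (-608 - 152*25))/(-51680) = (33498 + (-608 - 3800))*(-1/51680) = (33498 - 4408)*(-1/51680) = 29090*(-1/51680) = -2909/5168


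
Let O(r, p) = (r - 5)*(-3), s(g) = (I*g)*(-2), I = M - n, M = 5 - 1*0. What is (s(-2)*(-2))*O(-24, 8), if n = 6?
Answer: 696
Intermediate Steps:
M = 5 (M = 5 + 0 = 5)
I = -1 (I = 5 - 1*6 = 5 - 6 = -1)
s(g) = 2*g (s(g) = -g*(-2) = 2*g)
O(r, p) = 15 - 3*r (O(r, p) = (-5 + r)*(-3) = 15 - 3*r)
(s(-2)*(-2))*O(-24, 8) = ((2*(-2))*(-2))*(15 - 3*(-24)) = (-4*(-2))*(15 + 72) = 8*87 = 696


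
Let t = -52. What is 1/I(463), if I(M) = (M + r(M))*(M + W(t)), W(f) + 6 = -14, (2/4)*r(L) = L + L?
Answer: 1/1025545 ≈ 9.7509e-7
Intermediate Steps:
r(L) = 4*L (r(L) = 2*(L + L) = 2*(2*L) = 4*L)
W(f) = -20 (W(f) = -6 - 14 = -20)
I(M) = 5*M*(-20 + M) (I(M) = (M + 4*M)*(M - 20) = (5*M)*(-20 + M) = 5*M*(-20 + M))
1/I(463) = 1/(5*463*(-20 + 463)) = 1/(5*463*443) = 1/1025545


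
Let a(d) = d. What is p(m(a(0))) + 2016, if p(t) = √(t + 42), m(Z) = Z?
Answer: 2016 + √42 ≈ 2022.5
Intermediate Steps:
p(t) = √(42 + t)
p(m(a(0))) + 2016 = √(42 + 0) + 2016 = √42 + 2016 = 2016 + √42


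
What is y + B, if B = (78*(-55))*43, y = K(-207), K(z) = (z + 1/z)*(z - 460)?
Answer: -417580/9 ≈ -46398.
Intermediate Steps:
K(z) = (-460 + z)*(z + 1/z) (K(z) = (z + 1/z)*(-460 + z) = (-460 + z)*(z + 1/z))
y = 1242650/9 (y = 1 + (-207)² - 460*(-207) - 460/(-207) = 1 + 42849 + 95220 - 460*(-1/207) = 1 + 42849 + 95220 + 20/9 = 1242650/9 ≈ 1.3807e+5)
B = -184470 (B = -4290*43 = -184470)
y + B = 1242650/9 - 184470 = -417580/9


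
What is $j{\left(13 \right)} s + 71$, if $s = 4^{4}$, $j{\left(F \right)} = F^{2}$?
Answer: $43335$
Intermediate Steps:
$s = 256$
$j{\left(13 \right)} s + 71 = 13^{2} \cdot 256 + 71 = 169 \cdot 256 + 71 = 43264 + 71 = 43335$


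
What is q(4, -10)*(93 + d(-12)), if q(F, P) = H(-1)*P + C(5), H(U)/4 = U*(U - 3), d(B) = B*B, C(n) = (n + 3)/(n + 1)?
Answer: -37604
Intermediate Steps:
C(n) = (3 + n)/(1 + n)
d(B) = B**2
H(U) = 4*U*(-3 + U) (H(U) = 4*(U*(U - 3)) = 4*(U*(-3 + U)) = 4*U*(-3 + U))
q(F, P) = 4/3 + 16*P (q(F, P) = (4*(-1)*(-3 - 1))*P + (3 + 5)/(1 + 5) = (4*(-1)*(-4))*P + 8/6 = 16*P + (1/6)*8 = 16*P + 4/3 = 4/3 + 16*P)
q(4, -10)*(93 + d(-12)) = (4/3 + 16*(-10))*(93 + (-12)**2) = (4/3 - 160)*(93 + 144) = -476/3*237 = -37604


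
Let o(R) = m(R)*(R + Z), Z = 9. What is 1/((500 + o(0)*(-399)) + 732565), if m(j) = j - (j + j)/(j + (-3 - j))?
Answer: 1/733065 ≈ 1.3641e-6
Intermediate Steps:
m(j) = 5*j/3 (m(j) = j - 2*j/(-3) = j - 2*j*(-1)/3 = j - (-2)*j/3 = j + 2*j/3 = 5*j/3)
o(R) = 5*R*(9 + R)/3 (o(R) = (5*R/3)*(R + 9) = (5*R/3)*(9 + R) = 5*R*(9 + R)/3)
1/((500 + o(0)*(-399)) + 732565) = 1/((500 + ((5/3)*0*(9 + 0))*(-399)) + 732565) = 1/((500 + ((5/3)*0*9)*(-399)) + 732565) = 1/((500 + 0*(-399)) + 732565) = 1/((500 + 0) + 732565) = 1/(500 + 732565) = 1/733065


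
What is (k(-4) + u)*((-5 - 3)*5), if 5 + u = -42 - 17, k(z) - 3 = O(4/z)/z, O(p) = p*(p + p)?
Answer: 2460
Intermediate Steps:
O(p) = 2*p² (O(p) = p*(2*p) = 2*p²)
k(z) = 3 + 32/z³ (k(z) = 3 + (2*(4/z)²)/z = 3 + (2*(16/z²))/z = 3 + (32/z²)/z = 3 + 32/z³)
u = -64 (u = -5 + (-42 - 17) = -5 - 59 = -64)
(k(-4) + u)*((-5 - 3)*5) = ((3 + 32/(-4)³) - 64)*((-5 - 3)*5) = ((3 + 32*(-1/64)) - 64)*(-8*5) = ((3 - ½) - 64)*(-40) = (5/2 - 64)*(-40) = -123/2*(-40) = 2460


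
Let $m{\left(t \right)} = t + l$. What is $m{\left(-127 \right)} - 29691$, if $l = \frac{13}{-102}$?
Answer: $- \frac{3041449}{102} \approx -29818.0$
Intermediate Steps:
$l = - \frac{13}{102}$ ($l = 13 \left(- \frac{1}{102}\right) = - \frac{13}{102} \approx -0.12745$)
$m{\left(t \right)} = - \frac{13}{102} + t$ ($m{\left(t \right)} = t - \frac{13}{102} = - \frac{13}{102} + t$)
$m{\left(-127 \right)} - 29691 = \left(- \frac{13}{102} - 127\right) - 29691 = - \frac{12967}{102} - 29691 = - \frac{3041449}{102}$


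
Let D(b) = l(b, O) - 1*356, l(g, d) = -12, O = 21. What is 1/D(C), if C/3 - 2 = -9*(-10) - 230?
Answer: -1/368 ≈ -0.0027174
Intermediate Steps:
C = -414 (C = 6 + 3*(-9*(-10) - 230) = 6 + 3*(90 - 230) = 6 + 3*(-140) = 6 - 420 = -414)
D(b) = -368 (D(b) = -12 - 1*356 = -12 - 356 = -368)
1/D(C) = 1/(-368) = -1/368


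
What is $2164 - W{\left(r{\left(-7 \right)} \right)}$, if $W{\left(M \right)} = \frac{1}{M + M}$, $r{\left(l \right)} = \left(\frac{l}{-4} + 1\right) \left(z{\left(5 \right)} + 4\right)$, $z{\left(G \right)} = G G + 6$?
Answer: $\frac{833138}{385} \approx 2164.0$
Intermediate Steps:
$z{\left(G \right)} = 6 + G^{2}$ ($z{\left(G \right)} = G^{2} + 6 = 6 + G^{2}$)
$r{\left(l \right)} = 35 - \frac{35 l}{4}$ ($r{\left(l \right)} = \left(\frac{l}{-4} + 1\right) \left(\left(6 + 5^{2}\right) + 4\right) = \left(l \left(- \frac{1}{4}\right) + 1\right) \left(\left(6 + 25\right) + 4\right) = \left(- \frac{l}{4} + 1\right) \left(31 + 4\right) = \left(1 - \frac{l}{4}\right) 35 = 35 - \frac{35 l}{4}$)
$W{\left(M \right)} = \frac{1}{2 M}$
$2164 - W{\left(r{\left(-7 \right)} \right)} = 2164 - \frac{1}{2 \left(35 - - \frac{245}{4}\right)} = 2164 - \frac{1}{2 \left(35 + \frac{245}{4}\right)} = 2164 - \frac{1}{2 \cdot \frac{385}{4}} = 2164 - \frac{1}{2} \cdot \frac{4}{385} = 2164 - \frac{2}{385} = \frac{833138}{385}$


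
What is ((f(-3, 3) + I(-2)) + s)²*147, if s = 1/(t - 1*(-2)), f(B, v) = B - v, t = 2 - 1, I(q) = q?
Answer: 25921/3 ≈ 8640.3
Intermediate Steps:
t = 1
s = ⅓ (s = 1/(1 - 1*(-2)) = 1/(1 + 2) = 1/3 = ⅓ ≈ 0.33333)
((f(-3, 3) + I(-2)) + s)²*147 = (((-3 - 1*3) - 2) + ⅓)²*147 = (((-3 - 3) - 2) + ⅓)²*147 = ((-6 - 2) + ⅓)²*147 = (-8 + ⅓)²*147 = (-23/3)²*147 = (529/9)*147 = 25921/3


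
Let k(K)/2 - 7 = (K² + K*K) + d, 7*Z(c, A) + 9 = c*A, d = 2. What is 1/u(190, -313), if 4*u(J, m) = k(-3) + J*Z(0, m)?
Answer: -7/333 ≈ -0.021021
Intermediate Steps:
Z(c, A) = -9/7 + A*c/7 (Z(c, A) = -9/7 + (c*A)/7 = -9/7 + (A*c)/7 = -9/7 + A*c/7)
k(K) = 18 + 4*K² (k(K) = 14 + 2*((K² + K*K) + 2) = 14 + 2*((K² + K²) + 2) = 14 + 2*(2*K² + 2) = 14 + 2*(2 + 2*K²) = 14 + (4 + 4*K²) = 18 + 4*K²)
u(J, m) = 27/2 - 9*J/28 (u(J, m) = ((18 + 4*(-3)²) + J*(-9/7 + (⅐)*m*0))/4 = ((18 + 4*9) + J*(-9/7 + 0))/4 = ((18 + 36) + J*(-9/7))/4 = (54 - 9*J/7)/4 = 27/2 - 9*J/28)
1/u(190, -313) = 1/(27/2 - 9/28*190) = 1/(27/2 - 855/14) = 1/(-333/7) = -7/333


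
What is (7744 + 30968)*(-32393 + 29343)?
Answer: -118071600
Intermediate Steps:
(7744 + 30968)*(-32393 + 29343) = 38712*(-3050) = -118071600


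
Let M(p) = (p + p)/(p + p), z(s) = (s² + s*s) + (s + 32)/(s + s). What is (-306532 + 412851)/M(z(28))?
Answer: 106319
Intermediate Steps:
z(s) = 2*s² + (32 + s)/(2*s) (z(s) = (s² + s²) + (32 + s)/((2*s)) = 2*s² + (32 + s)*(1/(2*s)) = 2*s² + (32 + s)/(2*s))
M(p) = 1 (M(p) = (2*p)/((2*p)) = (2*p)*(1/(2*p)) = 1)
(-306532 + 412851)/M(z(28)) = (-306532 + 412851)/1 = 106319*1 = 106319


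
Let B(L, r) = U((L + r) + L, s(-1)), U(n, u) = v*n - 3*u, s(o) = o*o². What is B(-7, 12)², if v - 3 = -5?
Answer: 49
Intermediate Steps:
v = -2 (v = 3 - 5 = -2)
s(o) = o³
U(n, u) = -3*u - 2*n (U(n, u) = -2*n - 3*u = -3*u - 2*n)
B(L, r) = 3 - 4*L - 2*r (B(L, r) = -3*(-1)³ - 2*((L + r) + L) = -3*(-1) - 2*(r + 2*L) = 3 + (-4*L - 2*r) = 3 - 4*L - 2*r)
B(-7, 12)² = (3 - 4*(-7) - 2*12)² = (3 + 28 - 24)² = 7² = 49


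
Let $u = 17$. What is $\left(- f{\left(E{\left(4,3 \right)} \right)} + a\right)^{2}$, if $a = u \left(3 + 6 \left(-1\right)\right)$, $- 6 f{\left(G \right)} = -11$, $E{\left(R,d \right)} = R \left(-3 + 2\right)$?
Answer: $\frac{100489}{36} \approx 2791.4$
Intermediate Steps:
$E{\left(R,d \right)} = - R$ ($E{\left(R,d \right)} = R \left(-1\right) = - R$)
$f{\left(G \right)} = \frac{11}{6}$ ($f{\left(G \right)} = \left(- \frac{1}{6}\right) \left(-11\right) = \frac{11}{6}$)
$a = -51$ ($a = 17 \left(3 + 6 \left(-1\right)\right) = 17 \left(3 - 6\right) = 17 \left(-3\right) = -51$)
$\left(- f{\left(E{\left(4,3 \right)} \right)} + a\right)^{2} = \left(\left(-1\right) \frac{11}{6} - 51\right)^{2} = \left(- \frac{11}{6} - 51\right)^{2} = \left(- \frac{317}{6}\right)^{2} = \frac{100489}{36}$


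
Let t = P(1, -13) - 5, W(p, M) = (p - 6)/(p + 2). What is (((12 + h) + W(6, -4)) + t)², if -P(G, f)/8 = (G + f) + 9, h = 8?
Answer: 1521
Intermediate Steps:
W(p, M) = (-6 + p)/(2 + p)
P(G, f) = -72 - 8*G - 8*f (P(G, f) = -8*((G + f) + 9) = -8*(9 + G + f) = -72 - 8*G - 8*f)
t = 19 (t = (-72 - 8*1 - 8*(-13)) - 5 = (-72 - 8 + 104) - 5 = 24 - 5 = 19)
(((12 + h) + W(6, -4)) + t)² = (((12 + 8) + (-6 + 6)/(2 + 6)) + 19)² = ((20 + 0/8) + 19)² = ((20 + (⅛)*0) + 19)² = ((20 + 0) + 19)² = (20 + 19)² = 39² = 1521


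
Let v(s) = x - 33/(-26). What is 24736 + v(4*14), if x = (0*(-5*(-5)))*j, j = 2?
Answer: 643169/26 ≈ 24737.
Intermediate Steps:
x = 0 (x = (0*(-5*(-5)))*2 = (0*25)*2 = 0*2 = 0)
v(s) = 33/26 (v(s) = 0 - 33/(-26) = 0 - 33*(-1/26) = 0 + 33/26 = 33/26)
24736 + v(4*14) = 24736 + 33/26 = 643169/26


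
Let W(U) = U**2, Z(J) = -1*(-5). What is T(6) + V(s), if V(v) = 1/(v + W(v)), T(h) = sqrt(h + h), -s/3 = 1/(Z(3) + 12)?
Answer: -289/42 + 2*sqrt(3) ≈ -3.4169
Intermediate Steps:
Z(J) = 5
s = -3/17 (s = -3/(5 + 12) = -3/17 ≈ -0.17647)
T(h) = sqrt(2)*sqrt(h) (T(h) = sqrt(2*h) = sqrt(2)*sqrt(h))
V(v) = 1/(v + v**2)
T(6) + V(s) = sqrt(2)*sqrt(6) + 1/((-3/17)*(1 - 3/17)) = 2*sqrt(3) - 17/(3*14/17) = 2*sqrt(3) - 17/3*17/14 = 2*sqrt(3) - 289/42 = -289/42 + 2*sqrt(3)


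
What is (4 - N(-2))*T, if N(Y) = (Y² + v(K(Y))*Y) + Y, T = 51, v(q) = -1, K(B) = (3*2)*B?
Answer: 0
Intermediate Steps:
K(B) = 6*B
N(Y) = Y² (N(Y) = (Y² - Y) + Y = Y²)
(4 - N(-2))*T = (4 - 1*(-2)²)*51 = (4 - 1*4)*51 = (4 - 4)*51 = 0*51 = 0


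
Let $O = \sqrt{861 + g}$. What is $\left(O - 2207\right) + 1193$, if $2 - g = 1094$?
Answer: $-1014 + i \sqrt{231} \approx -1014.0 + 15.199 i$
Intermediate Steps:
$g = -1092$ ($g = 2 - 1094 = -1092$)
$O = i \sqrt{231}$ ($O = \sqrt{861 - 1092} = \sqrt{-231} = i \sqrt{231} \approx 15.199 i$)
$\left(O - 2207\right) + 1193 = \left(i \sqrt{231} - 2207\right) + 1193 = \left(-2207 + i \sqrt{231}\right) + 1193 = -1014 + i \sqrt{231}$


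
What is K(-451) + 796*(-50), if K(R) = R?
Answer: -40251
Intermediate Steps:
K(-451) + 796*(-50) = -451 + 796*(-50) = -451 - 39800 = -40251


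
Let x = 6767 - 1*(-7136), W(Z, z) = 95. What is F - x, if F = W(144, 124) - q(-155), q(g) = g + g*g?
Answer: -37678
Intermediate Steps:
q(g) = g + g²
x = 13903 (x = 6767 + 7136 = 13903)
F = -23775 (F = 95 - (-155)*(1 - 155) = 95 - (-155)*(-154) = 95 - 1*23870 = 95 - 23870 = -23775)
F - x = -23775 - 1*13903 = -23775 - 13903 = -37678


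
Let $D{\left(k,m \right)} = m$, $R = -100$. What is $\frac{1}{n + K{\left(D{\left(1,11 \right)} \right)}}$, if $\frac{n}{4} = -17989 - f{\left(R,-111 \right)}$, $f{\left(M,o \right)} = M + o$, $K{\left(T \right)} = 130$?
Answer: $- \frac{1}{70982} \approx -1.4088 \cdot 10^{-5}$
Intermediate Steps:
$n = -71112$ ($n = 4 \left(-17989 - \left(-100 - 111\right)\right) = 4 \left(-17989 - -211\right) = 4 \left(-17989 + 211\right) = 4 \left(-17778\right) = -71112$)
$\frac{1}{n + K{\left(D{\left(1,11 \right)} \right)}} = \frac{1}{-71112 + 130} = \frac{1}{-70982} = - \frac{1}{70982}$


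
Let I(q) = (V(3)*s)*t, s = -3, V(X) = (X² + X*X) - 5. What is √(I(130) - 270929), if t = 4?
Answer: I*√271085 ≈ 520.66*I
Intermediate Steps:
V(X) = -5 + 2*X² (V(X) = (X² + X²) - 5 = 2*X² - 5 = -5 + 2*X²)
I(q) = -156 (I(q) = ((-5 + 2*3²)*(-3))*4 = ((-5 + 2*9)*(-3))*4 = ((-5 + 18)*(-3))*4 = (13*(-3))*4 = -39*4 = -156)
√(I(130) - 270929) = √(-156 - 270929) = √(-271085) = I*√271085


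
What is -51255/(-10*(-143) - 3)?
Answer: -51255/1427 ≈ -35.918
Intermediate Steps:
-51255/(-10*(-143) - 3) = -51255/(1430 - 3) = -51255/1427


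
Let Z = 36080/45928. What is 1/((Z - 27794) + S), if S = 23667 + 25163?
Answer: 5741/120772186 ≈ 4.7536e-5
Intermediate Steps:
S = 48830
Z = 4510/5741 (Z = 36080*(1/45928) = 4510/5741 ≈ 0.78558)
1/((Z - 27794) + S) = 1/((4510/5741 - 27794) + 48830) = 1/(-159560844/5741 + 48830) = 1/(120772186/5741) = 5741/120772186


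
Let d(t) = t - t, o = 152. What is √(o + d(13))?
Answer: 2*√38 ≈ 12.329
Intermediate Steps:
d(t) = 0
√(o + d(13)) = √(152 + 0) = √152 = 2*√38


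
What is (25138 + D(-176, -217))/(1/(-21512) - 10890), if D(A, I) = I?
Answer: -41238504/18020437 ≈ -2.2884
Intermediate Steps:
(25138 + D(-176, -217))/(1/(-21512) - 10890) = (25138 - 217)/(1/(-21512) - 10890) = 24921/(-1/21512 - 10890) = 24921/(-234265681/21512) = 24921*(-21512/234265681) = -41238504/18020437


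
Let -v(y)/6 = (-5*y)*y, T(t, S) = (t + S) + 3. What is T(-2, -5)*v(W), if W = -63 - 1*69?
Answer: -2090880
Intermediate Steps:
T(t, S) = 3 + S + t (T(t, S) = (S + t) + 3 = 3 + S + t)
W = -132 (W = -63 - 69 = -132)
v(y) = 30*y**2 (v(y) = -6*(-5*y)*y = -(-30)*y**2 = 30*y**2)
T(-2, -5)*v(W) = (3 - 5 - 2)*(30*(-132)**2) = -120*17424 = -4*522720 = -2090880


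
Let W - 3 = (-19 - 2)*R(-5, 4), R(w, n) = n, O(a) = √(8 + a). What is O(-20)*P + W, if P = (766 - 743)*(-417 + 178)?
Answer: -81 - 10994*I*√3 ≈ -81.0 - 19042.0*I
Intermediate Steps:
P = -5497 (P = 23*(-239) = -5497)
W = -81 (W = 3 + (-19 - 2)*4 = 3 - 21*4 = 3 - 84 = -81)
O(-20)*P + W = √(8 - 20)*(-5497) - 81 = √(-12)*(-5497) - 81 = (2*I*√3)*(-5497) - 81 = -10994*I*√3 - 81 = -81 - 10994*I*√3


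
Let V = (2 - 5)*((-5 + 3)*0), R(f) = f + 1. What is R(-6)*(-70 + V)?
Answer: 350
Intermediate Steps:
R(f) = 1 + f
V = 0 (V = -(-6)*0 = -3*0 = 0)
R(-6)*(-70 + V) = (1 - 6)*(-70 + 0) = -5*(-70) = 350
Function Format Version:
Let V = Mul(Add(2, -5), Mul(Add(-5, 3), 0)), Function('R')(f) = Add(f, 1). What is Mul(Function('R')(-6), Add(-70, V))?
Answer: 350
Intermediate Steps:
Function('R')(f) = Add(1, f)
V = 0 (V = Mul(-3, Mul(-2, 0)) = Mul(-3, 0) = 0)
Mul(Function('R')(-6), Add(-70, V)) = Mul(Add(1, -6), Add(-70, 0)) = Mul(-5, -70) = 350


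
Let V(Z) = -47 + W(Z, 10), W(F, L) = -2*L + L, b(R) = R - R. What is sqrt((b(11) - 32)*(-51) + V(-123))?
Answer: 15*sqrt(7) ≈ 39.686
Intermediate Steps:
b(R) = 0
W(F, L) = -L
V(Z) = -57 (V(Z) = -47 - 1*10 = -47 - 10 = -57)
sqrt((b(11) - 32)*(-51) + V(-123)) = sqrt((0 - 32)*(-51) - 57) = sqrt(-32*(-51) - 57) = sqrt(1632 - 57) = sqrt(1575) = 15*sqrt(7)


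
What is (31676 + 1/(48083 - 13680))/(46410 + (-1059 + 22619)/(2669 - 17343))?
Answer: 726862869143/1064927319470 ≈ 0.68255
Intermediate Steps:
(31676 + 1/(48083 - 13680))/(46410 + (-1059 + 22619)/(2669 - 17343)) = (31676 + 1/34403)/(46410 + 21560/(-14674)) = (31676 + 1/34403)/(46410 + 21560*(-1/14674)) = 1089749429/(34403*(46410 - 980/667)) = 1089749429/(34403*(30954490/667)) = (1089749429/34403)*(667/30954490) = 726862869143/1064927319470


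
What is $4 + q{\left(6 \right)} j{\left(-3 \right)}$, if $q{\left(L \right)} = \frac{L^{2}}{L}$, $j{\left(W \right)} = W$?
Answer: $-14$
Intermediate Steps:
$q{\left(L \right)} = L$
$4 + q{\left(6 \right)} j{\left(-3 \right)} = 4 + 6 \left(-3\right) = 4 - 18 = -14$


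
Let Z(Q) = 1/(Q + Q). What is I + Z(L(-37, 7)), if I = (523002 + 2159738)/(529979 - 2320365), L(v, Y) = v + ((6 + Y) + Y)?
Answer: -46501773/30436562 ≈ -1.5278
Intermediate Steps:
L(v, Y) = 6 + v + 2*Y (L(v, Y) = v + (6 + 2*Y) = 6 + v + 2*Y)
Z(Q) = 1/(2*Q)
I = -1341370/895193 (I = 2682740/(-1790386) = 2682740*(-1/1790386) = -1341370/895193 ≈ -1.4984)
I + Z(L(-37, 7)) = -1341370/895193 + 1/(2*(6 - 37 + 2*7)) = -1341370/895193 + 1/(2*(6 - 37 + 14)) = -1341370/895193 + (½)/(-17) = -1341370/895193 + (½)*(-1/17) = -1341370/895193 - 1/34 = -46501773/30436562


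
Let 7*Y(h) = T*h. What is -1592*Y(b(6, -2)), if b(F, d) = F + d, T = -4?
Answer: 25472/7 ≈ 3638.9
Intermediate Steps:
Y(h) = -4*h/7 (Y(h) = (-4*h)/7 = -4*h/7)
-1592*Y(b(6, -2)) = -(-6368)*(6 - 2)/7 = -(-6368)*4/7 = -1592*(-16/7) = 25472/7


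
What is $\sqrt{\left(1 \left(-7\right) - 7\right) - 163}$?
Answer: $i \sqrt{177} \approx 13.304 i$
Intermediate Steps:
$\sqrt{\left(1 \left(-7\right) - 7\right) - 163} = \sqrt{\left(-7 - 7\right) - 163} = \sqrt{-14 - 163} = \sqrt{-177} = i \sqrt{177}$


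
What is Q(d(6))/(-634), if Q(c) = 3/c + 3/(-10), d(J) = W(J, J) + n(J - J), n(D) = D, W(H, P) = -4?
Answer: 21/12680 ≈ 0.0016562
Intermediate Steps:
d(J) = -4 (d(J) = -4 + (J - J) = -4 + 0 = -4)
Q(c) = -3/10 + 3/c (Q(c) = 3/c + 3*(-⅒) = 3/c - 3/10 = -3/10 + 3/c)
Q(d(6))/(-634) = (-3/10 + 3/(-4))/(-634) = (-3/10 + 3*(-¼))*(-1/634) = (-3/10 - ¾)*(-1/634) = -21/20*(-1/634) = 21/12680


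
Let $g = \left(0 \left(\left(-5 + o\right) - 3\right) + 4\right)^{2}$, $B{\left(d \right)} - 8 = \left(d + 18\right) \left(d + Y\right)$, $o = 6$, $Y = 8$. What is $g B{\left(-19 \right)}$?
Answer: $304$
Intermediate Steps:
$B{\left(d \right)} = 8 + \left(8 + d\right) \left(18 + d\right)$ ($B{\left(d \right)} = 8 + \left(d + 18\right) \left(d + 8\right) = 8 + \left(18 + d\right) \left(8 + d\right) = 8 + \left(8 + d\right) \left(18 + d\right)$)
$g = 16$ ($g = \left(0 \left(\left(-5 + 6\right) - 3\right) + 4\right)^{2} = \left(0 \left(1 - 3\right) + 4\right)^{2} = \left(0 \left(-2\right) + 4\right)^{2} = \left(0 + 4\right)^{2} = 4^{2} = 16$)
$g B{\left(-19 \right)} = 16 \left(152 + \left(-19\right)^{2} + 26 \left(-19\right)\right) = 16 \left(152 + 361 - 494\right) = 16 \cdot 19 = 304$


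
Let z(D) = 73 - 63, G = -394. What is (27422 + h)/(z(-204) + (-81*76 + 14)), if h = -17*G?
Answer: -8530/1533 ≈ -5.5643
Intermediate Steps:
z(D) = 10
h = 6698 (h = -17*(-394) = 6698)
(27422 + h)/(z(-204) + (-81*76 + 14)) = (27422 + 6698)/(10 + (-81*76 + 14)) = 34120/(10 + (-6156 + 14)) = 34120/(10 - 6142) = 34120/(-6132) = 34120*(-1/6132) = -8530/1533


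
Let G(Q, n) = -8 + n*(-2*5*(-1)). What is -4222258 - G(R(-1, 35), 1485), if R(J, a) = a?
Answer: -4237100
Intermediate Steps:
G(Q, n) = -8 + 10*n (G(Q, n) = -8 + n*(-10*(-1)) = -8 + n*10 = -8 + 10*n)
-4222258 - G(R(-1, 35), 1485) = -4222258 - (-8 + 10*1485) = -4222258 - (-8 + 14850) = -4222258 - 1*14842 = -4222258 - 14842 = -4237100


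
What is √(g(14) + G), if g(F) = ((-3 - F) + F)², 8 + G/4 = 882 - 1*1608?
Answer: I*√2927 ≈ 54.102*I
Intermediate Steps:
G = -2936 (G = -32 + 4*(882 - 1*1608) = -32 + 4*(882 - 1608) = -32 + 4*(-726) = -32 - 2904 = -2936)
g(F) = 9 (g(F) = (-3)² = 9)
√(g(14) + G) = √(9 - 2936) = √(-2927) = I*√2927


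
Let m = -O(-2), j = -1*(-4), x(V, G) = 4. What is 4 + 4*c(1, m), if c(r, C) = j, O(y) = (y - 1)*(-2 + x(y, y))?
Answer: 20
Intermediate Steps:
O(y) = -2 + 2*y (O(y) = (y - 1)*(-2 + 4) = (-1 + y)*2 = -2 + 2*y)
j = 4
m = 6 (m = -(-2 + 2*(-2)) = -(-2 - 4) = -1*(-6) = 6)
c(r, C) = 4
4 + 4*c(1, m) = 4 + 4*4 = 4 + 16 = 20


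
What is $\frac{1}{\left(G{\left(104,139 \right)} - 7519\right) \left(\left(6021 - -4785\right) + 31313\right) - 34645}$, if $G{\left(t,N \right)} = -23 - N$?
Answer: $- \frac{1}{323550684} \approx -3.0907 \cdot 10^{-9}$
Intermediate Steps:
$\frac{1}{\left(G{\left(104,139 \right)} - 7519\right) \left(\left(6021 - -4785\right) + 31313\right) - 34645} = \frac{1}{\left(\left(-23 - 139\right) - 7519\right) \left(\left(6021 - -4785\right) + 31313\right) - 34645} = \frac{1}{\left(\left(-23 - 139\right) - 7519\right) \left(\left(6021 + 4785\right) + 31313\right) - 34645} = \frac{1}{\left(-162 - 7519\right) \left(10806 + 31313\right) - 34645} = \frac{1}{\left(-7681\right) 42119 - 34645} = \frac{1}{-323516039 - 34645} = \frac{1}{-323550684} = - \frac{1}{323550684}$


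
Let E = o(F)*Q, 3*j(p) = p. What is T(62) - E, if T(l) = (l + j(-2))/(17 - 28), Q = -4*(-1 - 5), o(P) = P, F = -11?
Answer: 8528/33 ≈ 258.42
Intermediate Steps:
j(p) = p/3
Q = 24 (Q = -4*(-6) = 24)
T(l) = 2/33 - l/11 (T(l) = (l + (⅓)*(-2))/(17 - 28) = (l - ⅔)/(-11) = (-⅔ + l)*(-1/11) = 2/33 - l/11)
E = -264 (E = -11*24 = -264)
T(62) - E = (2/33 - 1/11*62) - 1*(-264) = (2/33 - 62/11) + 264 = -184/33 + 264 = 8528/33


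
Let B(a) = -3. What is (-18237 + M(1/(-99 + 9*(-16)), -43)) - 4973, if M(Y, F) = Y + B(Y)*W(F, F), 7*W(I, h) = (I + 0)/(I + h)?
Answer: -78961163/3402 ≈ -23210.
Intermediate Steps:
W(I, h) = I/(7*(I + h)) (W(I, h) = ((I + 0)/(I + h))/7 = (I/(I + h))/7 = I/(7*(I + h)))
M(Y, F) = -3/14 + Y (M(Y, F) = Y - 3*F/(7*(F + F)) = Y - 3*F/(7*(2*F)) = Y - 3*F*1/(2*F)/7 = Y - 3*1/14 = Y - 3/14 = -3/14 + Y)
(-18237 + M(1/(-99 + 9*(-16)), -43)) - 4973 = (-18237 + (-3/14 + 1/(-99 + 9*(-16)))) - 4973 = (-18237 + (-3/14 + 1/(-99 - 144))) - 4973 = (-18237 + (-3/14 + 1/(-243))) - 4973 = (-18237 + (-3/14 - 1/243)) - 4973 = (-18237 - 743/3402) - 4973 = -62043017/3402 - 4973 = -78961163/3402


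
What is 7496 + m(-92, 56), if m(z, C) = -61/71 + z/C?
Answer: 7448537/994 ≈ 7493.5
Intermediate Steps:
m(z, C) = -61/71 + z/C (m(z, C) = -61*1/71 + z/C = -61/71 + z/C)
7496 + m(-92, 56) = 7496 + (-61/71 - 92/56) = 7496 + (-61/71 - 92*1/56) = 7496 + (-61/71 - 23/14) = 7496 - 2487/994 = 7448537/994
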